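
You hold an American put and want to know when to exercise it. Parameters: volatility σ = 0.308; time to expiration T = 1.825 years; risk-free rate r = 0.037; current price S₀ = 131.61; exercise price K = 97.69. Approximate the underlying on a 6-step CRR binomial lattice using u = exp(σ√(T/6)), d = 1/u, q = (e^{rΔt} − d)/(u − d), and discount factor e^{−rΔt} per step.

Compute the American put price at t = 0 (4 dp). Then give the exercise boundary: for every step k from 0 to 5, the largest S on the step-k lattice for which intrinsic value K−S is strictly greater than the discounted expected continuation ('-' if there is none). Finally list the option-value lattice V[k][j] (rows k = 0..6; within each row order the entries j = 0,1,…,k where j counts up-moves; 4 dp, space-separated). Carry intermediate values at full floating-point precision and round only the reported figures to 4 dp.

params: Δt=0.30417 u=1.18515 d=0.84378 q=0.49079 e^(-rΔt)=0.98881
t_6 payoffs: 50.1939 30.9784 3.9888 0.0000 0.0000 0.0000 0.0000
t_5: node(5,0) S=56.2898 payoff=41.4002 vs cont=40.3070 → 41.4002 [stop]  node(5,1) S=79.0630 payoff=18.6270 vs cont=17.5337 → 18.6270 [stop]  node(5,2) S=111.0496 payoff=0.0000 vs cont=2.0084 → 2.0084 [wait]  node(5,3) S=155.9771 payoff=0.0000 vs cont=0.0000 → 0.0000 [wait]  node(5,4) S=219.0809 payoff=0.0000 vs cont=0.0000 → 0.0000 [wait]  node(5,5) S=307.7147 payoff=0.0000 vs cont=0.0000 → 0.0000 [wait]  ⇒ S*(5)=79.0630
t_4: node(4,0) S=66.7116 payoff=30.9784 vs cont=29.8851 → 30.9784 [stop]  node(4,1) S=93.7012 payoff=3.9888 vs cont=10.3536 → 10.3536 [wait]  node(4,2) S=131.6100 payoff=0.0000 vs cont=1.0113 → 1.0113 [wait]  node(4,3) S=184.8556 payoff=0.0000 vs cont=0.0000 → 0.0000 [wait]  node(4,4) S=259.6429 payoff=0.0000 vs cont=0.0000 → 0.0000 [wait]  ⇒ S*(4)=66.7116
t_3: node(3,0) S=79.0630 payoff=18.6270 vs cont=20.6226 → 20.6226 [wait]  node(3,1) S=111.0496 payoff=0.0000 vs cont=5.7039 → 5.7039 [wait]  node(3,2) S=155.9771 payoff=0.0000 vs cont=0.5092 → 0.5092 [wait]  node(3,3) S=219.0809 payoff=0.0000 vs cont=0.0000 → 0.0000 [wait]  ⇒ S*(3)=-
t_2: node(2,0) S=93.7012 payoff=3.9888 vs cont=13.1518 → 13.1518 [wait]  node(2,1) S=131.6100 payoff=0.0000 vs cont=3.1191 → 3.1191 [wait]  node(2,2) S=184.8556 payoff=0.0000 vs cont=0.2564 → 0.2564 [wait]  ⇒ S*(2)=-
t_1: node(1,0) S=111.0496 payoff=0.0000 vs cont=8.1358 → 8.1358 [wait]  node(1,1) S=155.9771 payoff=0.0000 vs cont=1.6949 → 1.6949 [wait]  ⇒ S*(1)=-
t_0: node(0,0) S=131.6100 payoff=0.0000 vs cont=4.9190 → 4.9190 [wait]  ⇒ S*(0)=-

price = 4.9190
boundary = - - - - 66.7116 79.0630
tree:
4.9190
8.1358 1.6949
13.1518 3.1191 0.2564
20.6226 5.7039 0.5092 0.0000
30.9784 10.3536 1.0113 0.0000 0.0000
41.4002 18.6270 2.0084 0.0000 0.0000 0.0000
50.1939 30.9784 3.9888 0.0000 0.0000 0.0000 0.0000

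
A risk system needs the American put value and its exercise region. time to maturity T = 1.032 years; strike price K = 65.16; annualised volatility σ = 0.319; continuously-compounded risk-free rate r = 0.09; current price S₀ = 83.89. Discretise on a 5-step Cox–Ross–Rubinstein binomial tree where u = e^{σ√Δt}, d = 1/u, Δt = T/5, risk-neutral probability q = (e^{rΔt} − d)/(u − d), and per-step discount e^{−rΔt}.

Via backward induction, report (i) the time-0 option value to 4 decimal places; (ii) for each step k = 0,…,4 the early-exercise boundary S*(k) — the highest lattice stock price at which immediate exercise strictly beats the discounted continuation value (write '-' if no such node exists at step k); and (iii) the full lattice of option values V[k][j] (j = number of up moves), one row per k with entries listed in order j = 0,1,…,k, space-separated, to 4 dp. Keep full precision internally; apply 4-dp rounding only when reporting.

params: Δt=0.20640 u=1.15595 d=0.86509 q=0.52829 e^(-rΔt)=0.98160
t_5 payoffs: 24.5149 10.8489 0.0000 0.0000 0.0000 0.0000
t_4: node(4,0) S=46.9838 payoff=18.1762 vs cont=16.9769 → 18.1762 [stop]  node(4,1) S=62.7812 payoff=2.3788 vs cont=5.0233 → 5.0233 [wait]  node(4,2) S=83.8900 payoff=0.0000 vs cont=0.0000 → 0.0000 [wait]  node(4,3) S=112.0963 payoff=0.0000 vs cont=0.0000 → 0.0000 [wait]  node(4,4) S=149.7863 payoff=0.0000 vs cont=0.0000 → 0.0000 [wait]  ⇒ S*(4)=46.9838
t_3: node(3,0) S=54.3111 payoff=10.8489 vs cont=11.0210 → 11.0210 [wait]  node(3,1) S=72.5721 payoff=0.0000 vs cont=2.3259 → 2.3259 [wait]  node(3,2) S=96.9730 payoff=0.0000 vs cont=0.0000 → 0.0000 [wait]  node(3,3) S=129.5781 payoff=0.0000 vs cont=0.0000 → 0.0000 [wait]  ⇒ S*(3)=-
t_2: node(2,0) S=62.7812 payoff=2.3788 vs cont=6.3091 → 6.3091 [wait]  node(2,1) S=83.8900 payoff=0.0000 vs cont=1.0770 → 1.0770 [wait]  node(2,2) S=112.0963 payoff=0.0000 vs cont=0.0000 → 0.0000 [wait]  ⇒ S*(2)=-
t_1: node(1,0) S=72.5721 payoff=0.0000 vs cont=3.4798 → 3.4798 [wait]  node(1,1) S=96.9730 payoff=0.0000 vs cont=0.4987 → 0.4987 [wait]  ⇒ S*(1)=-
t_0: node(0,0) S=83.8900 payoff=0.0000 vs cont=1.8698 → 1.8698 [wait]  ⇒ S*(0)=-

price = 1.8698
boundary = - - - - 46.9838
tree:
1.8698
3.4798 0.4987
6.3091 1.0770 0.0000
11.0210 2.3259 0.0000 0.0000
18.1762 5.0233 0.0000 0.0000 0.0000
24.5149 10.8489 0.0000 0.0000 0.0000 0.0000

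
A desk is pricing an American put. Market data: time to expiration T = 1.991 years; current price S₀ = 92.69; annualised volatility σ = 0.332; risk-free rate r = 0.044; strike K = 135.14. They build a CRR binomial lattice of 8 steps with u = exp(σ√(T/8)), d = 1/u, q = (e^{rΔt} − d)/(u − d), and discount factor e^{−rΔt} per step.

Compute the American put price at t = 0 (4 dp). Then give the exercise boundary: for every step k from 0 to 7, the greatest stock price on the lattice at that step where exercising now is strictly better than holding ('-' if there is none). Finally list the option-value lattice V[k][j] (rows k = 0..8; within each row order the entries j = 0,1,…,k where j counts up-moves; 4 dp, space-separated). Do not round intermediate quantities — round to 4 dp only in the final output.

price = 43.8790
boundary = - 78.5421 66.5537 78.5421 92.6900 78.5421 92.6900 109.3864
tree:
43.8790
56.5979 31.7170
68.5863 43.1237 20.6390
78.7449 56.5979 30.1643 11.2571
87.3529 68.5863 42.4500 18.1432 4.3928
94.6470 78.7449 56.5979 28.3559 7.9950 0.7685
100.8277 87.3529 68.5863 42.4500 14.4253 1.5287 0.0000
106.0650 94.6470 78.7449 56.5979 25.7536 3.0411 0.0000 0.0000
110.5029 100.8277 87.3529 68.5863 42.4500 6.0496 0.0000 0.0000 0.0000

Δt=0.24888  u=1.18013  d=0.84736  q=0.49178  discount=0.98911
step 8 (expiry): payoffs max(K−S,0) = 110.5029 100.8277 87.3529 68.5863 42.4500 6.0496 0.0000 0.0000 0.0000
step 7: (k=7,j=0): S=29.0750, (K−S)⁺=106.0650, hold=104.5932 ⇒ V=106.0650 exercise | (k=7,j=1): S=40.4930, (K−S)⁺=94.6470, hold=93.1752 ⇒ V=94.6470 exercise | (k=7,j=2): S=56.3951, (K−S)⁺=78.7449, hold=77.2731 ⇒ V=78.7449 exercise | (k=7,j=3): S=78.5421, (K−S)⁺=56.5979, hold=55.1261 ⇒ V=56.5979 exercise | (k=7,j=4): S=109.3864, (K−S)⁺=25.7536, hold=24.2818 ⇒ V=25.7536 exercise | (k=7,j=5): S=152.3437, (K−S)⁺=0.0000, hold=3.0411 ⇒ V=3.0411 continue | (k=7,j=6): S=212.1707, (K−S)⁺=0.0000, hold=0.0000 ⇒ V=0.0000 continue | (k=7,j=7): S=295.4924, (K−S)⁺=0.0000, hold=0.0000 ⇒ V=0.0000 continue  boundary S*=109.3864
step 6: (k=6,j=0): S=34.3123, (K−S)⁺=100.8277, hold=99.3559 ⇒ V=100.8277 exercise | (k=6,j=1): S=47.7871, (K−S)⁺=87.3529, hold=85.8811 ⇒ V=87.3529 exercise | (k=6,j=2): S=66.5537, (K−S)⁺=68.5863, hold=67.1146 ⇒ V=68.5863 exercise | (k=6,j=3): S=92.6900, (K−S)⁺=42.4500, hold=40.9782 ⇒ V=42.4500 exercise | (k=6,j=4): S=129.0904, (K−S)⁺=6.0496, hold=14.4253 ⇒ V=14.4253 continue | (k=6,j=5): S=179.7856, (K−S)⁺=0.0000, hold=1.5287 ⇒ V=1.5287 continue | (k=6,j=6): S=250.3893, (K−S)⁺=0.0000, hold=0.0000 ⇒ V=0.0000 continue  boundary S*=92.6900
step 5: (k=5,j=0): S=40.4930, (K−S)⁺=94.6470, hold=93.1752 ⇒ V=94.6470 exercise | (k=5,j=1): S=56.3951, (K−S)⁺=78.7449, hold=77.2731 ⇒ V=78.7449 exercise | (k=5,j=2): S=78.5421, (K−S)⁺=56.5979, hold=55.1261 ⇒ V=56.5979 exercise | (k=5,j=3): S=109.3864, (K−S)⁺=25.7536, hold=28.3559 ⇒ V=28.3559 continue | (k=5,j=4): S=152.3437, (K−S)⁺=0.0000, hold=7.9950 ⇒ V=7.9950 continue | (k=5,j=5): S=212.1707, (K−S)⁺=0.0000, hold=0.7685 ⇒ V=0.7685 continue  boundary S*=78.5421
step 4: (k=4,j=0): S=47.7871, (K−S)⁺=87.3529, hold=85.8811 ⇒ V=87.3529 exercise | (k=4,j=1): S=66.5537, (K−S)⁺=68.5863, hold=67.1146 ⇒ V=68.5863 exercise | (k=4,j=2): S=92.6900, (K−S)⁺=42.4500, hold=42.2440 ⇒ V=42.4500 exercise | (k=4,j=3): S=129.0904, (K−S)⁺=6.0496, hold=18.1432 ⇒ V=18.1432 continue | (k=4,j=4): S=179.7856, (K−S)⁺=0.0000, hold=4.3928 ⇒ V=4.3928 continue  boundary S*=92.6900
step 3: (k=3,j=0): S=56.3951, (K−S)⁺=78.7449, hold=77.2731 ⇒ V=78.7449 exercise | (k=3,j=1): S=78.5421, (K−S)⁺=56.5979, hold=55.1261 ⇒ V=56.5979 exercise | (k=3,j=2): S=109.3864, (K−S)⁺=25.7536, hold=30.1643 ⇒ V=30.1643 continue | (k=3,j=3): S=152.3437, (K−S)⁺=0.0000, hold=11.2571 ⇒ V=11.2571 continue  boundary S*=78.5421
step 2: (k=2,j=0): S=66.5537, (K−S)⁺=68.5863, hold=67.1146 ⇒ V=68.5863 exercise | (k=2,j=1): S=92.6900, (K−S)⁺=42.4500, hold=43.1237 ⇒ V=43.1237 continue | (k=2,j=2): S=129.0904, (K−S)⁺=6.0496, hold=20.6390 ⇒ V=20.6390 continue  boundary S*=66.5537
step 1: (k=1,j=0): S=78.5421, (K−S)⁺=56.5979, hold=55.4538 ⇒ V=56.5979 exercise | (k=1,j=1): S=109.3864, (K−S)⁺=25.7536, hold=31.7170 ⇒ V=31.7170 continue  boundary S*=78.5421
step 0: (k=0,j=0): S=92.6900, (K−S)⁺=42.4500, hold=43.8790 ⇒ V=43.8790 continue  boundary S*=-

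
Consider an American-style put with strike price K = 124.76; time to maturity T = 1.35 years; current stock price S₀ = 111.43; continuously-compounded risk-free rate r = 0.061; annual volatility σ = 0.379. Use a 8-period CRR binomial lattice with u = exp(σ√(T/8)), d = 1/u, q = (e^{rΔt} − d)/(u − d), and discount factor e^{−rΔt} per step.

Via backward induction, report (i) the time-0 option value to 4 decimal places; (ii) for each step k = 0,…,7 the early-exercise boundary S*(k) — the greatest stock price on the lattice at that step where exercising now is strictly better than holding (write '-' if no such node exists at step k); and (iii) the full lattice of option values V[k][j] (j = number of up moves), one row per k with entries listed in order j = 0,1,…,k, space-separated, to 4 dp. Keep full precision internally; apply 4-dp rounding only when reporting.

params: Δt=0.16875 u=1.16846 d=0.85582 q=0.49425 e^(-rΔt)=0.98976
t_8 payoffs: 92.6915 80.9766 64.9821 43.1447 13.3300 0.0000 0.0000 0.0000 0.0000
t_7: node(7,0) S=37.4709 payoff=87.2891 vs cont=86.0114 → 87.2891 [stop]  node(7,1) S=51.1594 payoff=73.6006 vs cont=72.3230 → 73.6006 [stop]  node(7,2) S=69.8483 payoff=54.9117 vs cont=53.6340 → 54.9117 [stop]  node(7,3) S=95.3645 payoff=29.3955 vs cont=28.1178 → 29.3955 [stop]  node(7,4) S=130.2020 payoff=0.0000 vs cont=6.6726 → 6.6726 [wait]  node(7,5) S=177.7658 payoff=0.0000 vs cont=0.0000 → 0.0000 [wait]  node(7,6) S=242.7051 payoff=0.0000 vs cont=0.0000 → 0.0000 [wait]  node(7,7) S=331.3673 payoff=0.0000 vs cont=0.0000 → 0.0000 [wait]  ⇒ S*(7)=95.3645
t_6: node(6,0) S=43.7834 payoff=80.9766 vs cont=79.6989 → 80.9766 [stop]  node(6,1) S=59.7779 payoff=64.9821 vs cont=63.7044 → 64.9821 [stop]  node(6,2) S=81.6153 payoff=43.1447 vs cont=41.8671 → 43.1447 [stop]  node(6,3) S=111.4300 payoff=13.3300 vs cont=17.9786 → 17.9786 [wait]  node(6,4) S=152.1363 payoff=0.0000 vs cont=3.3401 → 3.3401 [wait]  node(6,5) S=207.7130 payoff=0.0000 vs cont=0.0000 → 0.0000 [wait]  node(6,6) S=283.5922 payoff=0.0000 vs cont=0.0000 → 0.0000 [wait]  ⇒ S*(6)=81.6153
t_5: node(5,0) S=51.1594 payoff=73.6006 vs cont=72.3230 → 73.6006 [stop]  node(5,1) S=69.8483 payoff=54.9117 vs cont=53.6340 → 54.9117 [stop]  node(5,2) S=95.3645 payoff=29.3955 vs cont=30.3919 → 30.3919 [wait]  node(5,3) S=130.2020 payoff=0.0000 vs cont=10.6335 → 10.6335 [wait]  node(5,4) S=177.7658 payoff=0.0000 vs cont=1.6719 → 1.6719 [wait]  node(5,5) S=242.7051 payoff=0.0000 vs cont=0.0000 → 0.0000 [wait]  ⇒ S*(5)=69.8483
t_4: node(4,0) S=59.7779 payoff=64.9821 vs cont=63.7044 → 64.9821 [stop]  node(4,1) S=81.6153 payoff=43.1447 vs cont=42.3545 → 43.1447 [stop]  node(4,2) S=111.4300 payoff=13.3300 vs cont=20.4151 → 20.4151 [wait]  node(4,3) S=152.1363 payoff=0.0000 vs cont=6.1407 → 6.1407 [wait]  node(4,4) S=207.7130 payoff=0.0000 vs cont=0.8369 → 0.8369 [wait]  ⇒ S*(4)=81.6153
t_3: node(3,0) S=69.8483 payoff=54.9117 vs cont=53.6340 → 54.9117 [stop]  node(3,1) S=95.3645 payoff=29.3955 vs cont=31.5838 → 31.5838 [wait]  node(3,2) S=130.2020 payoff=0.0000 vs cont=13.2231 → 13.2231 [wait]  node(3,3) S=177.7658 payoff=0.0000 vs cont=3.4833 → 3.4833 [wait]  ⇒ S*(3)=69.8483
t_2: node(2,0) S=81.6153 payoff=43.1447 vs cont=42.9376 → 43.1447 [stop]  node(2,1) S=111.4300 payoff=13.3300 vs cont=22.2785 → 22.2785 [wait]  node(2,2) S=152.1363 payoff=0.0000 vs cont=8.3231 → 8.3231 [wait]  ⇒ S*(2)=81.6153
t_1: node(1,0) S=95.3645 payoff=29.3955 vs cont=32.4953 → 32.4953 [wait]  node(1,1) S=130.2020 payoff=0.0000 vs cont=15.2235 → 15.2235 [wait]  ⇒ S*(1)=-
t_0: node(0,0) S=111.4300 payoff=13.3300 vs cont=23.7133 → 23.7133 [wait]  ⇒ S*(0)=-

price = 23.7133
boundary = - - 81.6153 69.8483 81.6153 69.8483 81.6153 95.3645
tree:
23.7133
32.4953 15.2235
43.1447 22.2785 8.3231
54.9117 31.5838 13.2231 3.4833
64.9821 43.1447 20.4151 6.1407 0.8369
73.6006 54.9117 30.3919 10.6335 1.6719 0.0000
80.9766 64.9821 43.1447 17.9786 3.3401 0.0000 0.0000
87.2891 73.6006 54.9117 29.3955 6.6726 0.0000 0.0000 0.0000
92.6915 80.9766 64.9821 43.1447 13.3300 0.0000 0.0000 0.0000 0.0000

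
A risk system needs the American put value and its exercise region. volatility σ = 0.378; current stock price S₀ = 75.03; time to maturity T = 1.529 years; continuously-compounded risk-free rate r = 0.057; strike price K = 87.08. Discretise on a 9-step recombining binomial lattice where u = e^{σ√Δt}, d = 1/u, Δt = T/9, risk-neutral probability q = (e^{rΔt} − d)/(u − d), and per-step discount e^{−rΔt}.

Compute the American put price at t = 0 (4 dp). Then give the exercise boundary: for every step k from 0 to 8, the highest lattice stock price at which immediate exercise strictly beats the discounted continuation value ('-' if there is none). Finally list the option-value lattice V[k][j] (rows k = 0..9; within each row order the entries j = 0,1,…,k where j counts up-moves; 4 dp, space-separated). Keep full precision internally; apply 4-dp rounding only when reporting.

price = 18.1450
boundary = - - 54.9423 47.0157 54.9423 47.0157 54.9423 64.2053 75.0300
tree:
18.1450
24.5295 11.9176
32.1377 17.1660 6.7390
40.0643 23.9316 10.5262 2.9655
46.8474 32.1377 15.9395 5.1501 0.7706
52.6518 40.0643 23.2090 8.7557 1.5324 0.0000
57.6188 46.8474 32.1377 14.4572 3.0473 0.0000 0.0000
61.8692 52.6518 40.0643 22.8747 6.0597 0.0000 0.0000 0.0000
65.5064 57.6188 46.8474 32.1377 12.0500 0.0000 0.0000 0.0000 0.0000
68.6189 61.8692 52.6518 40.0643 22.8747 0.0000 0.0000 0.0000 0.0000 0.0000

Δt=0.16989, u=1.16860, d=0.85573, q=0.49223, disc=e^(-rΔt)=0.99036
k=9 terminal: V=max(K-S,0) → 68.6189 61.8692 52.6518 40.0643 22.8747 0.0000 0.0000 0.0000 0.0000 0.0000
k=8: j=0 S=21.5736 intr=65.5064 cont=64.6673 V=65.5064[EX]; j=1 S=29.4612 intr=57.6188 cont=56.7796 V=57.6188[EX]; j=2 S=40.2326 intr=46.8474 cont=46.0082 V=46.8474[EX]; j=3 S=54.9423 intr=32.1377 cont=31.2985 V=32.1377[EX]; j=4 S=75.0300 intr=12.0500 cont=11.5032 V=12.0500[EX]; j=5 S=102.4621 intr=0.0000 cont=0.0000 V=0.0000[hold]; j=6 S=139.9238 intr=0.0000 cont=0.0000 V=0.0000[hold]; j=7 S=191.0820 intr=0.0000 cont=0.0000 V=0.0000[hold]; j=8 S=260.9445 intr=0.0000 cont=0.0000 V=0.0000[hold]  S*(8)=75.0300
k=7: j=0 S=25.2108 intr=61.8692 cont=61.0301 V=61.8692[EX]; j=1 S=34.4282 intr=52.6518 cont=51.8126 V=52.6518[EX]; j=2 S=47.0157 intr=40.0643 cont=39.2252 V=40.0643[EX]; j=3 S=64.2053 intr=22.8747 cont=22.0355 V=22.8747[EX]; j=4 S=87.6797 intr=0.0000 cont=6.0597 V=6.0597[hold]; j=5 S=119.7367 intr=0.0000 cont=0.0000 V=0.0000[hold]; j=6 S=163.5143 intr=0.0000 cont=0.0000 V=0.0000[hold]; j=7 S=223.2976 intr=0.0000 cont=0.0000 V=0.0000[hold]  S*(7)=64.2053
k=6: j=0 S=29.4612 intr=57.6188 cont=56.7796 V=57.6188[EX]; j=1 S=40.2326 intr=46.8474 cont=46.0082 V=46.8474[EX]; j=2 S=54.9423 intr=32.1377 cont=31.2985 V=32.1377[EX]; j=3 S=75.0300 intr=12.0500 cont=14.4572 V=14.4572[hold]; j=4 S=102.4621 intr=0.0000 cont=3.0473 V=3.0473[hold]; j=5 S=139.9238 intr=0.0000 cont=0.0000 V=0.0000[hold]; j=6 S=191.0820 intr=0.0000 cont=0.0000 V=0.0000[hold]  S*(6)=54.9423
k=5: j=0 S=34.4282 intr=52.6518 cont=51.8126 V=52.6518[EX]; j=1 S=47.0157 intr=40.0643 cont=39.2252 V=40.0643[EX]; j=2 S=64.2053 intr=22.8747 cont=23.2090 V=23.2090[hold]; j=3 S=87.6797 intr=0.0000 cont=8.7557 V=8.7557[hold]; j=4 S=119.7367 intr=0.0000 cont=1.5324 V=1.5324[hold]; j=5 S=163.5143 intr=0.0000 cont=0.0000 V=0.0000[hold]  S*(5)=47.0157
k=4: j=0 S=40.2326 intr=46.8474 cont=46.0082 V=46.8474[EX]; j=1 S=54.9423 intr=32.1377 cont=31.4615 V=32.1377[EX]; j=2 S=75.0300 intr=12.0500 cont=15.9395 V=15.9395[hold]; j=3 S=102.4621 intr=0.0000 cont=5.1501 V=5.1501[hold]; j=4 S=139.9238 intr=0.0000 cont=0.7706 V=0.7706[hold]  S*(4)=54.9423
k=3: j=0 S=47.0157 intr=40.0643 cont=39.2252 V=40.0643[EX]; j=1 S=64.2053 intr=22.8747 cont=23.9316 V=23.9316[hold]; j=2 S=87.6797 intr=0.0000 cont=10.5262 V=10.5262[hold]; j=3 S=119.7367 intr=0.0000 cont=2.9655 V=2.9655[hold]  S*(3)=47.0157
k=2: j=0 S=54.9423 intr=32.1377 cont=31.8138 V=32.1377[EX]; j=1 S=75.0300 intr=12.0500 cont=17.1660 V=17.1660[hold]; j=2 S=102.4621 intr=0.0000 cont=6.7390 V=6.7390[hold]  S*(2)=54.9423
k=1: j=0 S=64.2053 intr=22.8747 cont=24.5295 V=24.5295[hold]; j=1 S=87.6797 intr=0.0000 cont=11.9176 V=11.9176[hold]  S*(1)=-
k=0: j=0 S=75.0300 intr=12.0500 cont=18.1450 V=18.1450[hold]  S*(0)=-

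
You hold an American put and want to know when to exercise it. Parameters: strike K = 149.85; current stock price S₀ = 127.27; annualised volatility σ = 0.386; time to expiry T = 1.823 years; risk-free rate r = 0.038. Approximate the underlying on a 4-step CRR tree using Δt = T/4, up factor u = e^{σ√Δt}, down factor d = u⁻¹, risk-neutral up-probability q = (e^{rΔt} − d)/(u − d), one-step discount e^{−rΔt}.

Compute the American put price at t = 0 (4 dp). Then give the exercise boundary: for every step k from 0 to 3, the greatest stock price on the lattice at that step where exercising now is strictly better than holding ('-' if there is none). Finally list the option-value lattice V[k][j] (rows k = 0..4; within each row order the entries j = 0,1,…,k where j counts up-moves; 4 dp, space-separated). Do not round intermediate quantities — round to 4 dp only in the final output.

params: Δt=0.45575 u=1.29769 d=0.77060 q=0.46836 e^(-rΔt)=0.98283
t_4 payoffs: 104.9711 74.2740 22.5800 0.0000 0.0000
t_3: node(3,0) S=58.2389 payoff=91.6111 vs cont=89.0383 → 91.6111 [stop]  node(3,1) S=98.0743 payoff=51.7757 vs cont=49.2029 → 51.7757 [stop]  node(3,2) S=165.1570 payoff=0.0000 vs cont=11.7983 → 11.7983 [wait]  node(3,3) S=278.1243 payoff=0.0000 vs cont=0.0000 → 0.0000 [wait]  ⇒ S*(3)=98.0743
t_2: node(2,0) S=75.5760 payoff=74.2740 vs cont=71.7011 → 74.2740 [stop]  node(2,1) S=127.2700 payoff=22.5800 vs cont=32.4843 → 32.4843 [wait]  node(2,2) S=214.3226 payoff=0.0000 vs cont=6.1647 → 6.1647 [wait]  ⇒ S*(2)=75.5760
t_1: node(1,0) S=98.0743 payoff=51.7757 vs cont=53.7620 → 53.7620 [wait]  node(1,1) S=165.1570 payoff=0.0000 vs cont=19.8111 → 19.8111 [wait]  ⇒ S*(1)=-
t_0: node(0,0) S=127.2700 payoff=22.5800 vs cont=37.2106 → 37.2106 [wait]  ⇒ S*(0)=-

price = 37.2106
boundary = - - 75.5760 98.0743
tree:
37.2106
53.7620 19.8111
74.2740 32.4843 6.1647
91.6111 51.7757 11.7983 0.0000
104.9711 74.2740 22.5800 0.0000 0.0000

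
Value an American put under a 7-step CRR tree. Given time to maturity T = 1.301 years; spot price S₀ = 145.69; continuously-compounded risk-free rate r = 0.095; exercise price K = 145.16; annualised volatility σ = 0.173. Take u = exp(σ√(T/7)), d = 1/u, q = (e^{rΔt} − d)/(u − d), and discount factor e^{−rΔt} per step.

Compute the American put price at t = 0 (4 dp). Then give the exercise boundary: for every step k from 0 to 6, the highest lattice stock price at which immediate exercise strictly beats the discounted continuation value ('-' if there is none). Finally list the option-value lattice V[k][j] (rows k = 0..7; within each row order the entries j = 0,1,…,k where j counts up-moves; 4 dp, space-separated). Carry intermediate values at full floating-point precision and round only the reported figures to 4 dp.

price = 5.9163
boundary = - - 125.5013 116.4817 125.5013 116.4817 125.5013
tree:
5.9163
10.9427 2.7502
19.6587 5.4728 1.0218
28.6783 10.5646 2.2501 0.2355
37.0497 19.6587 4.8321 0.6003 0.0000
44.8195 28.6783 10.0145 1.5302 0.0000 0.0000
52.0308 37.0497 19.6587 3.9001 0.0000 0.0000 0.0000
58.7239 44.8195 28.6783 9.9406 0.0000 0.0000 0.0000 0.0000

Δt=0.18586  u=1.07743  d=0.92813  q=0.60067  discount=0.98250
step 7 (expiry): payoffs max(K−S,0) = 58.7239 44.8195 28.6783 9.9406 0.0000 0.0000 0.0000 0.0000
step 6: (k=6,j=0): S=93.1292, (K−S)⁺=52.0308, hold=49.4903 ⇒ V=52.0308 exercise | (k=6,j=1): S=108.1103, (K−S)⁺=37.0497, hold=34.5092 ⇒ V=37.0497 exercise | (k=6,j=2): S=125.5013, (K−S)⁺=19.6587, hold=17.1181 ⇒ V=19.6587 exercise | (k=6,j=3): S=145.6900, (K−S)⁺=0.0000, hold=3.9001 ⇒ V=3.9001 continue | (k=6,j=4): S=169.1263, (K−S)⁺=0.0000, hold=0.0000 ⇒ V=0.0000 continue | (k=6,j=5): S=196.3326, (K−S)⁺=0.0000, hold=0.0000 ⇒ V=0.0000 continue | (k=6,j=6): S=227.9155, (K−S)⁺=0.0000, hold=0.0000 ⇒ V=0.0000 continue  boundary S*=125.5013
step 5: (k=5,j=0): S=100.3405, (K−S)⁺=44.8195, hold=42.2790 ⇒ V=44.8195 exercise | (k=5,j=1): S=116.4817, (K−S)⁺=28.6783, hold=26.1378 ⇒ V=28.6783 exercise | (k=5,j=2): S=135.2194, (K−S)⁺=9.9406, hold=10.0145 ⇒ V=10.0145 continue | (k=5,j=3): S=156.9714, (K−S)⁺=0.0000, hold=1.5302 ⇒ V=1.5302 continue | (k=5,j=4): S=182.2224, (K−S)⁺=0.0000, hold=0.0000 ⇒ V=0.0000 continue | (k=5,j=5): S=211.5354, (K−S)⁺=0.0000, hold=0.0000 ⇒ V=0.0000 continue  boundary S*=116.4817
step 4: (k=4,j=0): S=108.1103, (K−S)⁺=37.0497, hold=34.5092 ⇒ V=37.0497 exercise | (k=4,j=1): S=125.5013, (K−S)⁺=19.6587, hold=17.1618 ⇒ V=19.6587 exercise | (k=4,j=2): S=145.6900, (K−S)⁺=0.0000, hold=4.8321 ⇒ V=4.8321 continue | (k=4,j=3): S=169.1263, (K−S)⁺=0.0000, hold=0.6003 ⇒ V=0.6003 continue | (k=4,j=4): S=196.3326, (K−S)⁺=0.0000, hold=0.0000 ⇒ V=0.0000 continue  boundary S*=125.5013
step 3: (k=3,j=0): S=116.4817, (K−S)⁺=28.6783, hold=26.1378 ⇒ V=28.6783 exercise | (k=3,j=1): S=135.2194, (K−S)⁺=9.9406, hold=10.5646 ⇒ V=10.5646 continue | (k=3,j=2): S=156.9714, (K−S)⁺=0.0000, hold=2.2501 ⇒ V=2.2501 continue | (k=3,j=3): S=182.2224, (K−S)⁺=0.0000, hold=0.2355 ⇒ V=0.2355 continue  boundary S*=116.4817
step 2: (k=2,j=0): S=125.5013, (K−S)⁺=19.6587, hold=17.4864 ⇒ V=19.6587 exercise | (k=2,j=1): S=145.6900, (K−S)⁺=0.0000, hold=5.4728 ⇒ V=5.4728 continue | (k=2,j=2): S=169.1263, (K−S)⁺=0.0000, hold=1.0218 ⇒ V=1.0218 continue  boundary S*=125.5013
step 1: (k=1,j=0): S=135.2194, (K−S)⁺=9.9406, hold=10.9427 ⇒ V=10.9427 continue | (k=1,j=1): S=156.9714, (K−S)⁺=0.0000, hold=2.7502 ⇒ V=2.7502 continue  boundary S*=-
step 0: (k=0,j=0): S=145.6900, (K−S)⁺=0.0000, hold=5.9163 ⇒ V=5.9163 continue  boundary S*=-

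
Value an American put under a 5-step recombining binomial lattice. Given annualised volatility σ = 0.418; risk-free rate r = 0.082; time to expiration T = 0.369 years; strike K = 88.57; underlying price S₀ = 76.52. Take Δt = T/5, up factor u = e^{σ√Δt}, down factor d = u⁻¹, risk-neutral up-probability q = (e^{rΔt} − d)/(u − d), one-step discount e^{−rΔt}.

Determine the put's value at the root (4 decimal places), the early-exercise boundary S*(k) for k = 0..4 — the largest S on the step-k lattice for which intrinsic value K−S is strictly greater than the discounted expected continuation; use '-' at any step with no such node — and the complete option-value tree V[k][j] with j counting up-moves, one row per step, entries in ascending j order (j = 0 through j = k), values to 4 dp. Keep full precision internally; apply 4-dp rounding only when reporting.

Δt=0.07380, u=1.12025, d=0.89266, q=0.49831, disc=e^(-rΔt)=0.99397
k=5 terminal: V=max(K-S,0) → 45.1995 34.1415 20.2640 2.8482 0.0000 0.0000
k=4: j=0 S=48.5859 intr=39.9841 cont=39.4497 V=39.9841[EX]; j=1 S=60.9737 intr=27.5963 cont=27.0619 V=27.5963[EX]; j=2 S=76.5200 intr=12.0500 cont=11.5156 V=12.0500[EX]; j=3 S=96.0301 intr=0.0000 cont=1.4203 V=1.4203[hold]; j=4 S=120.5145 intr=0.0000 cont=0.0000 V=0.0000[hold]  S*(4)=76.5200
k=3: j=0 S=54.4285 intr=34.1415 cont=33.6071 V=34.1415[EX]; j=1 S=68.3060 intr=20.2640 cont=19.7296 V=20.2640[EX]; j=2 S=85.7218 intr=2.8482 cont=6.7124 V=6.7124[hold]; j=3 S=107.5780 intr=0.0000 cont=0.7083 V=0.7083[hold]  S*(3)=68.3060
k=2: j=0 S=60.9737 intr=27.5963 cont=27.0619 V=27.5963[EX]; j=1 S=76.5200 intr=12.0500 cont=13.4295 V=13.4295[hold]; j=2 S=96.0301 intr=0.0000 cont=3.6980 V=3.6980[hold]  S*(2)=60.9737
k=1: j=0 S=68.3060 intr=20.2640 cont=20.4129 V=20.4129[hold]; j=1 S=85.7218 intr=2.8482 cont=8.5284 V=8.5284[hold]  S*(1)=-
k=0: j=0 S=76.5200 intr=12.0500 cont=14.4033 V=14.4033[hold]  S*(0)=-

price = 14.4033
boundary = - - 60.9737 68.3060 76.5200
tree:
14.4033
20.4129 8.5284
27.5963 13.4295 3.6980
34.1415 20.2640 6.7124 0.7083
39.9841 27.5963 12.0500 1.4203 0.0000
45.1995 34.1415 20.2640 2.8482 0.0000 0.0000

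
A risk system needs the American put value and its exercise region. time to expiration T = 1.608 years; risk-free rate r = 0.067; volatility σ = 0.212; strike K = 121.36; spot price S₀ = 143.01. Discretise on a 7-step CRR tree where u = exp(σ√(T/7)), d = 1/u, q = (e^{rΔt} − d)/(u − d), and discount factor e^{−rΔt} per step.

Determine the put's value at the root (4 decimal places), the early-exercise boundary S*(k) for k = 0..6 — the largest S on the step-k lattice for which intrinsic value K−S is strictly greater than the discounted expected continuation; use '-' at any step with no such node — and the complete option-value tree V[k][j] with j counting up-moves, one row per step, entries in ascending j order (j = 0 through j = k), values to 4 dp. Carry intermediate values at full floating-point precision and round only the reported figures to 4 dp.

Δt=0.22971, u=1.10695, d=0.90338, q=0.55081, disc=e^(-rΔt)=0.98473
k=7 terminal: V=max(K-S,0) → 51.1384 35.3148 15.9256 0.0000 0.0000 0.0000 0.0000 0.0000
k=6: j=0 S=77.7318 intr=43.6282 cont=41.7747 V=43.6282[EX]; j=1 S=95.2477 intr=26.1123 cont=24.2588 V=26.1123[EX]; j=2 S=116.7106 intr=4.6494 cont=7.0443 V=7.0443[hold]; j=3 S=143.0100 intr=0.0000 cont=0.0000 V=0.0000[hold]; j=4 S=175.2356 intr=0.0000 cont=0.0000 V=0.0000[hold]; j=5 S=214.7229 intr=0.0000 cont=0.0000 V=0.0000[hold]; j=6 S=263.1082 intr=0.0000 cont=0.0000 V=0.0000[hold]  S*(6)=95.2477
k=5: j=0 S=86.0452 intr=35.3148 cont=33.4613 V=35.3148[EX]; j=1 S=105.4344 intr=15.9256 cont=15.3711 V=15.9256[EX]; j=2 S=129.1928 intr=0.0000 cont=3.1159 V=3.1159[hold]; j=3 S=158.3049 intr=0.0000 cont=0.0000 V=0.0000[hold]; j=4 S=193.9771 intr=0.0000 cont=0.0000 V=0.0000[hold]; j=5 S=237.6875 intr=0.0000 cont=0.0000 V=0.0000[hold]  S*(5)=105.4344
k=4: j=0 S=95.2477 intr=26.1123 cont=24.2588 V=26.1123[EX]; j=1 S=116.7106 intr=4.6494 cont=8.7344 V=8.7344[hold]; j=2 S=143.0100 intr=0.0000 cont=1.3783 V=1.3783[hold]; j=3 S=175.2356 intr=0.0000 cont=0.0000 V=0.0000[hold]; j=4 S=214.7229 intr=0.0000 cont=0.0000 V=0.0000[hold]  S*(4)=95.2477
k=3: j=0 S=105.4344 intr=15.9256 cont=16.2878 V=16.2878[hold]; j=1 S=129.1928 intr=0.0000 cont=4.6111 V=4.6111[hold]; j=2 S=158.3049 intr=0.0000 cont=0.6096 V=0.6096[hold]; j=3 S=193.9771 intr=0.0000 cont=0.0000 V=0.0000[hold]  S*(3)=-
k=2: j=0 S=116.7106 intr=4.6494 cont=9.7056 V=9.7056[hold]; j=1 S=143.0100 intr=0.0000 cont=2.3703 V=2.3703[hold]; j=2 S=175.2356 intr=0.0000 cont=0.2697 V=0.2697[hold]  S*(2)=-
k=1: j=0 S=129.1928 intr=0.0000 cont=5.5787 V=5.5787[hold]; j=1 S=158.3049 intr=0.0000 cont=1.1947 V=1.1947[hold]  S*(1)=-
k=0: j=0 S=143.0100 intr=0.0000 cont=3.1156 V=3.1156[hold]  S*(0)=-

price = 3.1156
boundary = - - - - 95.2477 105.4344 95.2477
tree:
3.1156
5.5787 1.1947
9.7056 2.3703 0.2697
16.2878 4.6111 0.6096 0.0000
26.1123 8.7344 1.3783 0.0000 0.0000
35.3148 15.9256 3.1159 0.0000 0.0000 0.0000
43.6282 26.1123 7.0443 0.0000 0.0000 0.0000 0.0000
51.1384 35.3148 15.9256 0.0000 0.0000 0.0000 0.0000 0.0000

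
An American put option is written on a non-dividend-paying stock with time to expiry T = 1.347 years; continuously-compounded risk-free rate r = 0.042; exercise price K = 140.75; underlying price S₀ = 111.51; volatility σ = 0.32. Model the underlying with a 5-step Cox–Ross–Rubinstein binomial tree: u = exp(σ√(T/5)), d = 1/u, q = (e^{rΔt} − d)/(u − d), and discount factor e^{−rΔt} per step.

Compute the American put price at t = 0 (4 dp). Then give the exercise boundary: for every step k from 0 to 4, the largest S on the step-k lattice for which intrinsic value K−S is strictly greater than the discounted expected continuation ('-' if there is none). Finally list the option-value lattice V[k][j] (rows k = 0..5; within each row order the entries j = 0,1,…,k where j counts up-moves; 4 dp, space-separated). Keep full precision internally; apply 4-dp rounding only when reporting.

Δt=0.26940, u=1.18068, d=0.84697, q=0.49267, disc=e^(-rΔt)=0.98875
k=5 terminal: V=max(K-S,0) → 92.1485 72.9991 46.3046 9.0922 0.0000 0.0000
k=4: j=0 S=57.3829 intr=83.3671 cont=81.7835 V=83.3671[EX]; j=1 S=79.9923 intr=60.7577 cont=59.1741 V=60.7577[EX]; j=2 S=111.5100 intr=29.2400 cont=27.6564 V=29.2400[EX]; j=3 S=155.4460 intr=0.0000 cont=4.5608 V=4.5608[hold]; j=4 S=216.6932 intr=0.0000 cont=0.0000 V=0.0000[hold]  S*(4)=111.5100
k=3: j=0 S=67.7509 intr=72.9991 cont=71.4155 V=72.9991[EX]; j=1 S=94.4454 intr=46.3046 cont=44.7210 V=46.3046[EX]; j=2 S=131.6578 intr=9.0922 cont=16.8891 V=16.8891[hold]; j=3 S=183.5322 intr=0.0000 cont=2.2878 V=2.2878[hold]  S*(3)=94.4454
k=2: j=0 S=79.9923 intr=60.7577 cont=59.1741 V=60.7577[EX]; j=1 S=111.5100 intr=29.2400 cont=31.4545 V=31.4545[hold]; j=2 S=155.4460 intr=0.0000 cont=9.5864 V=9.5864[hold]  S*(2)=79.9923
k=1: j=0 S=94.4454 intr=46.3046 cont=45.7997 V=46.3046[EX]; j=1 S=131.6578 intr=9.0922 cont=20.4481 V=20.4481[hold]  S*(1)=94.4454
k=0: j=0 S=111.5100 intr=29.2400 cont=33.1882 V=33.1882[hold]  S*(0)=-

price = 33.1882
boundary = - 94.4454 79.9923 94.4454 111.5100
tree:
33.1882
46.3046 20.4481
60.7577 31.4545 9.5864
72.9991 46.3046 16.8891 2.2878
83.3671 60.7577 29.2400 4.5608 0.0000
92.1485 72.9991 46.3046 9.0922 0.0000 0.0000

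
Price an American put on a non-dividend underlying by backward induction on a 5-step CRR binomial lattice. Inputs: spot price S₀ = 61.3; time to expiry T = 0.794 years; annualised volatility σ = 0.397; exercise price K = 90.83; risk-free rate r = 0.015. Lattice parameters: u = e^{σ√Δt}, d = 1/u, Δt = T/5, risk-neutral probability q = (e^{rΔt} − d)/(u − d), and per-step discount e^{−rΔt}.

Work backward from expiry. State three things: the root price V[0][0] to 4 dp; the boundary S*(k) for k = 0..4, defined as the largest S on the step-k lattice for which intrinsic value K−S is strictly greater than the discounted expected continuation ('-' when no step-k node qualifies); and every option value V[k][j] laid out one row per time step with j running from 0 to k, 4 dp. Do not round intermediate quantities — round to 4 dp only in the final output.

Δt=0.15880  u=1.17140  d=0.85368  q=0.46804  discount=0.99762
step 5 (expiry): payoffs max(K−S,0) = 63.0376 52.6936 38.4997 19.0229 0.0000 0.0000
step 4: (k=4,j=0): S=32.5562, (K−S)⁺=58.2738, hold=58.0577 ⇒ V=58.2738 exercise | (k=4,j=1): S=44.6732, (K−S)⁺=46.1568, hold=45.9407 ⇒ V=46.1568 exercise | (k=4,j=2): S=61.3000, (K−S)⁺=29.5300, hold=29.3139 ⇒ V=29.5300 exercise | (k=4,j=3): S=84.1151, (K−S)⁺=6.7149, hold=10.0954 ⇒ V=10.0954 continue | (k=4,j=4): S=115.4218, (K−S)⁺=0.0000, hold=0.0000 ⇒ V=0.0000 continue  boundary S*=61.3000
step 3: (k=3,j=0): S=38.1364, (K−S)⁺=52.6936, hold=52.4775 ⇒ V=52.6936 exercise | (k=3,j=1): S=52.3303, (K−S)⁺=38.4997, hold=38.2836 ⇒ V=38.4997 exercise | (k=3,j=2): S=71.8071, (K−S)⁺=19.0229, hold=20.3853 ⇒ V=20.3853 continue | (k=3,j=3): S=98.5328, (K−S)⁺=0.0000, hold=5.3576 ⇒ V=5.3576 continue  boundary S*=52.3303
step 2: (k=2,j=0): S=44.6732, (K−S)⁺=46.1568, hold=45.9407 ⇒ V=46.1568 exercise | (k=2,j=1): S=61.3000, (K−S)⁺=29.5300, hold=29.9500 ⇒ V=29.9500 continue | (k=2,j=2): S=84.1151, (K−S)⁺=6.7149, hold=13.3200 ⇒ V=13.3200 continue  boundary S*=44.6732
step 1: (k=1,j=0): S=52.3303, (K−S)⁺=38.4997, hold=38.4797 ⇒ V=38.4997 exercise | (k=1,j=1): S=71.8071, (K−S)⁺=19.0229, hold=22.1138 ⇒ V=22.1138 continue  boundary S*=52.3303
step 0: (k=0,j=0): S=61.3000, (K−S)⁺=29.5300, hold=30.7571 ⇒ V=30.7571 continue  boundary S*=-

price = 30.7571
boundary = - 52.3303 44.6732 52.3303 61.3000
tree:
30.7571
38.4997 22.1138
46.1568 29.9500 13.3200
52.6936 38.4997 20.3853 5.3576
58.2738 46.1568 29.5300 10.0954 0.0000
63.0376 52.6936 38.4997 19.0229 0.0000 0.0000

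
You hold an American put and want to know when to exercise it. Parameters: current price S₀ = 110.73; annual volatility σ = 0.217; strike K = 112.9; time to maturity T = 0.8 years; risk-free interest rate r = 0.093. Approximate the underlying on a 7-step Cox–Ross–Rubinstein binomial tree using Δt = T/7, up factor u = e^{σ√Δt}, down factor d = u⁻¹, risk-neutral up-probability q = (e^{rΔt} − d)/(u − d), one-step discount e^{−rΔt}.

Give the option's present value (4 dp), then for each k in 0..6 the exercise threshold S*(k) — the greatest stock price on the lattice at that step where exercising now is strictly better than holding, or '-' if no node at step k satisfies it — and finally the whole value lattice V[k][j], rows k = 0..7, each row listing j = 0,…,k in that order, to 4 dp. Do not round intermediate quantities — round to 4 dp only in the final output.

price = 6.8384
boundary = - - 95.6194 88.8560 95.6194 88.8560 95.6194
tree:
6.8384
11.0592 3.5782
17.2806 6.2726 1.4818
24.0440 10.6307 2.8911 0.3778
30.3291 17.2806 5.4914 0.8570 0.0000
36.1696 24.0440 10.0372 1.9440 0.0000 0.0000
41.5970 30.3291 17.2806 4.4096 0.0000 0.0000 0.0000
46.6405 36.1696 24.0440 10.0023 0.0000 0.0000 0.0000 0.0000

Δt=0.11429  u=1.07612  d=0.92927  q=0.55443  discount=0.98943
step 7 (expiry): payoffs max(K−S,0) = 46.6405 36.1696 24.0440 10.0023 0.0000 0.0000 0.0000 0.0000
step 6: (k=6,j=0): S=71.3030, (K−S)⁺=41.5970, hold=40.4034 ⇒ V=41.5970 exercise | (k=6,j=1): S=82.5709, (K−S)⁺=30.3291, hold=29.1355 ⇒ V=30.3291 exercise | (k=6,j=2): S=95.6194, (K−S)⁺=17.2806, hold=16.0870 ⇒ V=17.2806 exercise | (k=6,j=3): S=110.7300, (K−S)⁺=2.1700, hold=4.4096 ⇒ V=4.4096 continue | (k=6,j=4): S=128.2285, (K−S)⁺=0.0000, hold=0.0000 ⇒ V=0.0000 continue | (k=6,j=5): S=148.4922, (K−S)⁺=0.0000, hold=0.0000 ⇒ V=0.0000 continue | (k=6,j=6): S=171.9582, (K−S)⁺=0.0000, hold=0.0000 ⇒ V=0.0000 continue  boundary S*=95.6194
step 5: (k=5,j=0): S=76.7304, (K−S)⁺=36.1696, hold=34.9760 ⇒ V=36.1696 exercise | (k=5,j=1): S=88.8560, (K−S)⁺=24.0440, hold=22.8504 ⇒ V=24.0440 exercise | (k=5,j=2): S=102.8977, (K−S)⁺=10.0023, hold=10.0372 ⇒ V=10.0372 continue | (k=5,j=3): S=119.1585, (K−S)⁺=0.0000, hold=1.9440 ⇒ V=1.9440 continue | (k=5,j=4): S=137.9889, (K−S)⁺=0.0000, hold=0.0000 ⇒ V=0.0000 continue | (k=5,j=5): S=159.7950, (K−S)⁺=0.0000, hold=0.0000 ⇒ V=0.0000 continue  boundary S*=88.8560
step 4: (k=4,j=0): S=82.5709, (K−S)⁺=30.3291, hold=29.1355 ⇒ V=30.3291 exercise | (k=4,j=1): S=95.6194, (K−S)⁺=17.2806, hold=16.1061 ⇒ V=17.2806 exercise | (k=4,j=2): S=110.7300, (K−S)⁺=2.1700, hold=5.4914 ⇒ V=5.4914 continue | (k=4,j=3): S=128.2285, (K−S)⁺=0.0000, hold=0.8570 ⇒ V=0.8570 continue | (k=4,j=4): S=148.4922, (K−S)⁺=0.0000, hold=0.0000 ⇒ V=0.0000 continue  boundary S*=95.6194
step 3: (k=3,j=0): S=88.8560, (K−S)⁺=24.0440, hold=22.8504 ⇒ V=24.0440 exercise | (k=3,j=1): S=102.8977, (K−S)⁺=10.0023, hold=10.6307 ⇒ V=10.6307 continue | (k=3,j=2): S=119.1585, (K−S)⁺=0.0000, hold=2.8911 ⇒ V=2.8911 continue | (k=3,j=3): S=137.9889, (K−S)⁺=0.0000, hold=0.3778 ⇒ V=0.3778 continue  boundary S*=88.8560
step 2: (k=2,j=0): S=95.6194, (K−S)⁺=17.2806, hold=16.4317 ⇒ V=17.2806 exercise | (k=2,j=1): S=110.7300, (K−S)⁺=2.1700, hold=6.2726 ⇒ V=6.2726 continue | (k=2,j=2): S=128.2285, (K−S)⁺=0.0000, hold=1.4818 ⇒ V=1.4818 continue  boundary S*=95.6194
step 1: (k=1,j=0): S=102.8977, (K−S)⁺=10.0023, hold=11.0592 ⇒ V=11.0592 continue | (k=1,j=1): S=119.1585, (K−S)⁺=0.0000, hold=3.5782 ⇒ V=3.5782 continue  boundary S*=-
step 0: (k=0,j=0): S=110.7300, (K−S)⁺=2.1700, hold=6.8384 ⇒ V=6.8384 continue  boundary S*=-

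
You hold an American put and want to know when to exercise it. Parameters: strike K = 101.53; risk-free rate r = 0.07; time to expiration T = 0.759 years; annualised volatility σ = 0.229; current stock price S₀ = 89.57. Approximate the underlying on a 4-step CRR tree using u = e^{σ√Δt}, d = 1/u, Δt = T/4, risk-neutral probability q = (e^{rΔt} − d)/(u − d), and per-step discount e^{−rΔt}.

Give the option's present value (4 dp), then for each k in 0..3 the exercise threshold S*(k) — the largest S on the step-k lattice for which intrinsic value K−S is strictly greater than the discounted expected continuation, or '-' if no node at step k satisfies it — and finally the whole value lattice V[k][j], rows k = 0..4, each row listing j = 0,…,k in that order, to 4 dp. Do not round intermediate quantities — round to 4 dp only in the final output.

price = 12.8823
boundary = - 81.0663 73.3699 81.0663
tree:
12.8823
20.4637 6.7935
28.1601 12.1399 2.4431
35.1257 20.4637 5.4055 0.0000
41.4301 28.1601 11.9600 0.0000 0.0000

Δt=0.18975, u=1.10490, d=0.90506, q=0.54199, disc=e^(-rΔt)=0.98681
k=4 terminal: V=max(K-S,0) → 41.4301 28.1601 11.9600 0.0000 0.0000
k=3: j=0 S=66.4043 intr=35.1257 cont=33.7861 V=35.1257[EX]; j=1 S=81.0663 intr=20.4637 cont=19.1240 V=20.4637[EX]; j=2 S=98.9657 intr=2.5643 cont=5.4055 V=5.4055[hold]; j=3 S=120.8173 intr=0.0000 cont=0.0000 V=0.0000[hold]  S*(3)=81.0663
k=2: j=0 S=73.3699 intr=28.1601 cont=26.8204 V=28.1601[EX]; j=1 S=89.5700 intr=11.9600 cont=12.1399 V=12.1399[hold]; j=2 S=109.3470 intr=0.0000 cont=2.4431 V=2.4431[hold]  S*(2)=73.3699
k=1: j=0 S=81.0663 intr=20.4637 cont=19.2203 V=20.4637[EX]; j=1 S=98.9657 intr=2.5643 cont=6.7935 V=6.7935[hold]  S*(1)=81.0663
k=0: j=0 S=89.5700 intr=11.9600 cont=12.8823 V=12.8823[hold]  S*(0)=-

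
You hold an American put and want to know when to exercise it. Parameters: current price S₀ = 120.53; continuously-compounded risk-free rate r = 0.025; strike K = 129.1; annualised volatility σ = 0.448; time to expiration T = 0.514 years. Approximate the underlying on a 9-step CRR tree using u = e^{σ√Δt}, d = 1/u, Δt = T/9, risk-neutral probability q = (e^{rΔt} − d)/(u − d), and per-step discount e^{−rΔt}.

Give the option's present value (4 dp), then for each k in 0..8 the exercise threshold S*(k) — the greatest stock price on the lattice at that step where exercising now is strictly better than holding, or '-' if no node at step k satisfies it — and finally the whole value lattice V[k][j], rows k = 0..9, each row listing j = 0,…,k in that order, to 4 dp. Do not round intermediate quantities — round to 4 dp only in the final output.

price = 19.7688
boundary = - - - - 78.5431 87.4188 78.5431 87.4188 97.2975
tree:
19.7688
26.2027 12.8554
33.7103 18.1449 7.1617
41.9880 24.8403 10.9432 3.0851
50.5569 32.8271 16.2590 5.2150 0.7861
58.5314 41.6812 23.3299 8.6449 1.5136 0.0000
65.6963 50.5569 32.0436 13.9565 2.9145 0.0000 0.0000
72.1337 58.5314 41.6812 21.6949 5.6120 0.0000 0.0000 0.0000
77.9175 65.6963 50.5569 31.8025 10.8061 0.0000 0.0000 0.0000 0.0000
83.1141 72.1337 58.5314 41.6812 20.8075 0.0000 0.0000 0.0000 0.0000 0.0000

Δt=0.05711, u=1.11300, d=0.89847, q=0.47992, disc=e^(-rΔt)=0.99857
k=9 terminal: V=max(K-S,0) → 83.1141 72.1337 58.5314 41.6812 20.8075 0.0000 0.0000 0.0000 0.0000 0.0000
k=8: j=0 S=51.1825 intr=77.9175 cont=77.7333 V=77.9175[EX]; j=1 S=63.4037 intr=65.6963 cont=65.5121 V=65.6963[EX]; j=2 S=78.5431 intr=50.5569 cont=50.3727 V=50.5569[EX]; j=3 S=97.2975 intr=31.8025 cont=31.6183 V=31.8025[EX]; j=4 S=120.5300 intr=8.5700 cont=10.8061 V=10.8061[hold]; j=5 S=149.3099 intr=0.0000 cont=0.0000 V=0.0000[hold]; j=6 S=184.9619 intr=0.0000 cont=0.0000 V=0.0000[hold]; j=7 S=229.1267 intr=0.0000 cont=0.0000 V=0.0000[hold]; j=8 S=283.8371 intr=0.0000 cont=0.0000 V=0.0000[hold]  S*(8)=97.2975
k=7: j=0 S=56.9663 intr=72.1337 cont=71.9495 V=72.1337[EX]; j=1 S=70.5686 intr=58.5314 cont=58.3472 V=58.5314[EX]; j=2 S=87.4188 intr=41.6812 cont=41.4970 V=41.6812[EX]; j=3 S=108.2925 intr=20.8075 cont=21.6949 V=21.6949[hold]; j=4 S=134.1504 intr=0.0000 cont=5.6120 V=5.6120[hold]; j=5 S=166.1825 intr=0.0000 cont=0.0000 V=0.0000[hold]; j=6 S=205.8633 intr=0.0000 cont=0.0000 V=0.0000[hold]; j=7 S=255.0189 intr=0.0000 cont=0.0000 V=0.0000[hold]  S*(7)=87.4188
k=6: j=0 S=63.4037 intr=65.6963 cont=65.5121 V=65.6963[EX]; j=1 S=78.5431 intr=50.5569 cont=50.3727 V=50.5569[EX]; j=2 S=97.2975 intr=31.8025 cont=32.0436 V=32.0436[hold]; j=3 S=120.5300 intr=8.5700 cont=13.9565 V=13.9565[hold]; j=4 S=149.3099 intr=0.0000 cont=2.9145 V=2.9145[hold]; j=5 S=184.9619 intr=0.0000 cont=0.0000 V=0.0000[hold]; j=6 S=229.1267 intr=0.0000 cont=0.0000 V=0.0000[hold]  S*(6)=78.5431
k=5: j=0 S=70.5686 intr=58.5314 cont=58.3472 V=58.5314[EX]; j=1 S=87.4188 intr=41.6812 cont=41.6125 V=41.6812[EX]; j=2 S=108.2925 intr=20.8075 cont=23.3299 V=23.3299[hold]; j=3 S=134.1504 intr=0.0000 cont=8.6449 V=8.6449[hold]; j=4 S=166.1825 intr=0.0000 cont=1.5136 V=1.5136[hold]; j=5 S=205.8633 intr=0.0000 cont=0.0000 V=0.0000[hold]  S*(5)=87.4188
k=4: j=0 S=78.5431 intr=50.5569 cont=50.3727 V=50.5569[EX]; j=1 S=97.2975 intr=31.8025 cont=32.8271 V=32.8271[hold]; j=2 S=120.5300 intr=8.5700 cont=16.2590 V=16.2590[hold]; j=3 S=149.3099 intr=0.0000 cont=5.2150 V=5.2150[hold]; j=4 S=184.9619 intr=0.0000 cont=0.7861 V=0.7861[hold]  S*(4)=78.5431
k=3: j=0 S=87.4188 intr=41.6812 cont=41.9880 V=41.9880[hold]; j=1 S=108.2925 intr=20.8075 cont=24.8403 V=24.8403[hold]; j=2 S=134.1504 intr=0.0000 cont=10.9432 V=10.9432[hold]; j=3 S=166.1825 intr=0.0000 cont=3.0851 V=3.0851[hold]  S*(3)=-
k=2: j=0 S=97.2975 intr=31.8025 cont=33.7103 V=33.7103[hold]; j=1 S=120.5300 intr=8.5700 cont=18.1449 V=18.1449[hold]; j=2 S=149.3099 intr=0.0000 cont=7.1617 V=7.1617[hold]  S*(2)=-
k=1: j=0 S=108.2925 intr=20.8075 cont=26.2027 V=26.2027[hold]; j=1 S=134.1504 intr=0.0000 cont=12.8554 V=12.8554[hold]  S*(1)=-
k=0: j=0 S=120.5300 intr=8.5700 cont=19.7688 V=19.7688[hold]  S*(0)=-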